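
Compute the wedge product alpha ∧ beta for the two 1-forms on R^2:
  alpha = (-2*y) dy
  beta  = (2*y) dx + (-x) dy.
alpha ∧ beta = (4*y^2) dx ∧ dy

Distribute the wedge, using dx_i ∧ dx_j = -dx_j ∧ dx_i and dx_i ∧ dx_i = 0. For each pair (i, j) with i < j, the coefficient of dx_i ∧ dx_j in alpha ∧ beta is (alpha_i * beta_j - alpha_j * beta_i). Collecting: alpha ∧ beta = (4*y^2) dx ∧ dy.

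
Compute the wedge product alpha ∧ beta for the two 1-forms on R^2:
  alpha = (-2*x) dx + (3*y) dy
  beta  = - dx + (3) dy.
alpha ∧ beta = (-6*x + 3*y) dx ∧ dy

Distribute the wedge, using dx_i ∧ dx_j = -dx_j ∧ dx_i and dx_i ∧ dx_i = 0. For each pair (i, j) with i < j, the coefficient of dx_i ∧ dx_j in alpha ∧ beta is (alpha_i * beta_j - alpha_j * beta_i). Collecting: alpha ∧ beta = (-6*x + 3*y) dx ∧ dy.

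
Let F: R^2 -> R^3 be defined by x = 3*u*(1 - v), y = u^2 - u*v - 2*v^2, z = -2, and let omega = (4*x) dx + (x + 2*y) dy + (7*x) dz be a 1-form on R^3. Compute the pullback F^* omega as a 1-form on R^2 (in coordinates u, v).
F^* omega = (4*u^3 - 12*u^2*v + 6*u^2 + 33*u*v^2 - 75*u*v + 36*u + 4*v^3) du + (-2*u^3 + 33*u^2*v - 39*u^2 + 24*u*v^2 - 12*u*v + 16*v^3) dv

Using F^*(f dg) = (f ∘ F) d(g ∘ F), substitute each coordinate x_i by F_i(u, v) in f_i, and replace dx_i by d F_i = (∂F_i/∂u) du + (∂F_i/∂v) dv.
  For the x component: f_1(F) = 12*u*(1 - v); d F_1 = (3 - 3*v) du + (-3*u) dv
  For the y component: f_2(F) = 2*u^2 - 5*u*v + 3*u - 4*v^2; d F_2 = (2*u - v) du + (-u - 4*v) dv
  For the z component: f_3(F) = 21*u*(1 - v); d F_3 = (0) du + (0) dv
Combining and collecting du, dv coefficients:
  coeff of du: 4*u^3 - 12*u^2*v + 6*u^2 + 33*u*v^2 - 75*u*v + 36*u + 4*v^3
  coeff of dv: -2*u^3 + 33*u^2*v - 39*u^2 + 24*u*v^2 - 12*u*v + 16*v^3
F^* omega = (4*u^3 - 12*u^2*v + 6*u^2 + 33*u*v^2 - 75*u*v + 36*u + 4*v^3) du + (-2*u^3 + 33*u^2*v - 39*u^2 + 24*u*v^2 - 12*u*v + 16*v^3) dv.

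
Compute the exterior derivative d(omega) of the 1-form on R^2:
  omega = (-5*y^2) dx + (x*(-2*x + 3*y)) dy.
d(omega) = (-4*x + 13*y) dx ∧ dy

For a 1-form omega = sum_i f_i dx_i, the exterior derivative is
  d(omega) = sum_{i < j} (∂f_j/∂x_i - ∂f_i/∂x_j) dx_i ∧ dx_j.
  coefficient of dx ∧ dy: ∂f_2/∂x - ∂f_1/∂y = ∂(x*(-2*x + 3*y))/∂x - ∂(-5*y^2)/∂y = -4*x + 13*y
Assembling: d(omega) = (-4*x + 13*y) dx ∧ dy.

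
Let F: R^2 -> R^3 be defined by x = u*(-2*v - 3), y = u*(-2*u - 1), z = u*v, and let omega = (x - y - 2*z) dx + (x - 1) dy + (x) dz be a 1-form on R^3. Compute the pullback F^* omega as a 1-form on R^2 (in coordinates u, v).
F^* omega = (4*u^2*v + 6*u^2 + 6*u*v^2 + 15*u*v + 13*u + 1) du + (u^2*(-4*u + 6*v + 1)) dv

Using F^*(f dg) = (f ∘ F) d(g ∘ F), substitute each coordinate x_i by F_i(u, v) in f_i, and replace dx_i by d F_i = (∂F_i/∂u) du + (∂F_i/∂v) dv.
  For the x component: f_1(F) = 2*u*(u - 2*v - 1); d F_1 = (-2*v - 3) du + (-2*u) dv
  For the y component: f_2(F) = -2*u*v - 3*u - 1; d F_2 = (-4*u - 1) du + (0) dv
  For the z component: f_3(F) = u*(-2*v - 3); d F_3 = (v) du + (u) dv
Combining and collecting du, dv coefficients:
  coeff of du: 4*u^2*v + 6*u^2 + 6*u*v^2 + 15*u*v + 13*u + 1
  coeff of dv: u^2*(-4*u + 6*v + 1)
F^* omega = (4*u^2*v + 6*u^2 + 6*u*v^2 + 15*u*v + 13*u + 1) du + (u^2*(-4*u + 6*v + 1)) dv.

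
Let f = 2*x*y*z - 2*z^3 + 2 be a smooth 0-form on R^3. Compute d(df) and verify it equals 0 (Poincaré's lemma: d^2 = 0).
d(df) = 0

Step 1: df = sum_i (∂f/∂x_i) dx_i = (2*y*z) dx + (2*x*z) dy + (2*x*y - 6*z^2) dz.
Step 2: Apply d again. Using the 1-form formula, the coefficient of dx ∧ dy in d(df) is ∂^2 f/∂x ∂y - ∂^2 f/∂y ∂x = (2*z) - (2*z) = 0 (equality of mixed partials for smooth f).
Similarly for dx ∧ dz and dy ∧ dz — all coefficients vanish. So d(df) = 0.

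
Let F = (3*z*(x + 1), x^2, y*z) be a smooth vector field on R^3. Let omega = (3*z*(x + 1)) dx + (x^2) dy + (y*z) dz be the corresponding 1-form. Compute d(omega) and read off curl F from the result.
d(omega) = (z) dy ∧ dz + (3*x + 3) dz ∧ dx + (2*x) dx ∧ dy; curl F = (z, 3*x + 3, 2*x)

d omega = sum_{i<j} (∂f_j/∂x_i - ∂f_i/∂x_j) dx_i ∧ dx_j. Under the identification (dy ∧ dz, dz ∧ dx, dx ∧ dy) ↔ (e_x, e_y, e_z), the coefficients are exactly the components of curl F. Compute:
  ∂R/∂y - ∂Q/∂z = (z) - (0) = z
  ∂P/∂z - ∂R/∂x = (3*x + 3) - (0) = 3*x + 3
  ∂Q/∂x - ∂P/∂y = (2*x) - (0) = 2*x.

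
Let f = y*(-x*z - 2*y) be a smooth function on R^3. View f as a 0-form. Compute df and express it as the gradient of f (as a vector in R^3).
df = (-y*z) dx + (-x*z - 4*y) dy + (-x*y) dz; grad f = (-y*z, -x*z - 4*y, -x*y)

For a 0-form f, d f = (∂f/∂x) dx + (∂f/∂y) dy + (∂f/∂z) dz. The components of the vector representation are exactly the entries of grad f in Cartesian coordinates:
  ∂f/∂x = -y*z
  ∂f/∂y = -x*z - 4*y
  ∂f/∂z = -x*y.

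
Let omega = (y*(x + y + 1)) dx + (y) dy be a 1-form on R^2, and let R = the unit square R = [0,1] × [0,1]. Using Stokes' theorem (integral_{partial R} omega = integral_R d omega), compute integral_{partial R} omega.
integral_(partial R) omega = -5/2

Stokes: integral_partial_R omega = integral_R d omega with d omega = (∂Q/∂x - ∂P/∂y) dx ∧ dy.
  ∂Q/∂x = 0
  ∂P/∂y = x + 2*y + 1
  integrand = ∂Q/∂x - ∂P/∂y = -x - 2*y - 1.
Integrating over R: integral_0^1 integral_0^1 (-x - 2*y - 1) dx dy = -5/2.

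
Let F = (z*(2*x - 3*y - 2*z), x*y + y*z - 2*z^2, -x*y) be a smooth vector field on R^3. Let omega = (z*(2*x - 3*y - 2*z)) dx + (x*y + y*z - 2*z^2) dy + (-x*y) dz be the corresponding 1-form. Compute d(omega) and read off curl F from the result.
d(omega) = (-x - y + 4*z) dy ∧ dz + (2*x - 2*y - 4*z) dz ∧ dx + (y + 3*z) dx ∧ dy; curl F = (-x - y + 4*z, 2*x - 2*y - 4*z, y + 3*z)

d omega = sum_{i<j} (∂f_j/∂x_i - ∂f_i/∂x_j) dx_i ∧ dx_j. Under the identification (dy ∧ dz, dz ∧ dx, dx ∧ dy) ↔ (e_x, e_y, e_z), the coefficients are exactly the components of curl F. Compute:
  ∂R/∂y - ∂Q/∂z = (-x) - (y - 4*z) = -x - y + 4*z
  ∂P/∂z - ∂R/∂x = (2*x - 3*y - 4*z) - (-y) = 2*x - 2*y - 4*z
  ∂Q/∂x - ∂P/∂y = (y) - (-3*z) = y + 3*z.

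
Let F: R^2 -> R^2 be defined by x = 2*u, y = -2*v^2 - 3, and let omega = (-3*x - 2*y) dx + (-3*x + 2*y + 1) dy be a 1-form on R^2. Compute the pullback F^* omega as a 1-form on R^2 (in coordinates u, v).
F^* omega = (-12*u + 8*v^2 + 12) du + (4*v*(6*u + 4*v^2 + 5)) dv

Using F^*(f dg) = (f ∘ F) d(g ∘ F), substitute each coordinate x_i by F_i(u, v) in f_i, and replace dx_i by d F_i = (∂F_i/∂u) du + (∂F_i/∂v) dv.
  For the x component: f_1(F) = -6*u + 4*v^2 + 6; d F_1 = (2) du + (0) dv
  For the y component: f_2(F) = -6*u - 4*v^2 - 5; d F_2 = (0) du + (-4*v) dv
Combining and collecting du, dv coefficients:
  coeff of du: -12*u + 8*v^2 + 12
  coeff of dv: 4*v*(6*u + 4*v^2 + 5)
F^* omega = (-12*u + 8*v^2 + 12) du + (4*v*(6*u + 4*v^2 + 5)) dv.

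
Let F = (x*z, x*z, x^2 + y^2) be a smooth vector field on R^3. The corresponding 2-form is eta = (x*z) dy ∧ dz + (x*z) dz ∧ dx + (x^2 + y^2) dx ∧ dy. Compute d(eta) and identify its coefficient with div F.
d(eta) = (z) dx ∧ dy ∧ dz; div F = z

For a 2-form in R^3 of the form above, applying d gives a 3-form with coefficient ∂P/∂x + ∂Q/∂y + ∂R/∂z:
  ∂P/∂x = z
  ∂Q/∂y = 0
  ∂R/∂z = 0
Sum = z, which is exactly div F.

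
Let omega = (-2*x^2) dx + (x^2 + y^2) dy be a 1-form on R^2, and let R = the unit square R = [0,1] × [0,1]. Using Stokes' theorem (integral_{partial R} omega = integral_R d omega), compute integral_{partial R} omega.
integral_(partial R) omega = 1

Stokes: integral_partial_R omega = integral_R d omega with d omega = (∂Q/∂x - ∂P/∂y) dx ∧ dy.
  ∂Q/∂x = 2*x
  ∂P/∂y = 0
  integrand = ∂Q/∂x - ∂P/∂y = 2*x.
Integrating over R: integral_0^1 integral_0^1 (2*x) dx dy = 1.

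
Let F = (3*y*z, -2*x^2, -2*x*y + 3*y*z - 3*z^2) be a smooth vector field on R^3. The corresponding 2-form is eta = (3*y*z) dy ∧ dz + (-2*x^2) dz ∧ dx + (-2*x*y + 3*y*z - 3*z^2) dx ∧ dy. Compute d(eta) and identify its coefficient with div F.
d(eta) = (3*y - 6*z) dx ∧ dy ∧ dz; div F = 3*y - 6*z

For a 2-form in R^3 of the form above, applying d gives a 3-form with coefficient ∂P/∂x + ∂Q/∂y + ∂R/∂z:
  ∂P/∂x = 0
  ∂Q/∂y = 0
  ∂R/∂z = 3*y - 6*z
Sum = 3*y - 6*z, which is exactly div F.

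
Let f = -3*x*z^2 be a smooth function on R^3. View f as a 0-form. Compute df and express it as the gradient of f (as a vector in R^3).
df = (-3*z^2) dx + (0) dy + (-6*x*z) dz; grad f = (-3*z^2, 0, -6*x*z)

For a 0-form f, d f = (∂f/∂x) dx + (∂f/∂y) dy + (∂f/∂z) dz. The components of the vector representation are exactly the entries of grad f in Cartesian coordinates:
  ∂f/∂x = -3*z^2
  ∂f/∂y = 0
  ∂f/∂z = -6*x*z.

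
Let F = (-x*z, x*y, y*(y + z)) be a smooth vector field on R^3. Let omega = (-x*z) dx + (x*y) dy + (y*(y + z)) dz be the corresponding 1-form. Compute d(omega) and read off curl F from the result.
d(omega) = (2*y + z) dy ∧ dz + (-x) dz ∧ dx + (y) dx ∧ dy; curl F = (2*y + z, -x, y)

d omega = sum_{i<j} (∂f_j/∂x_i - ∂f_i/∂x_j) dx_i ∧ dx_j. Under the identification (dy ∧ dz, dz ∧ dx, dx ∧ dy) ↔ (e_x, e_y, e_z), the coefficients are exactly the components of curl F. Compute:
  ∂R/∂y - ∂Q/∂z = (2*y + z) - (0) = 2*y + z
  ∂P/∂z - ∂R/∂x = (-x) - (0) = -x
  ∂Q/∂x - ∂P/∂y = (y) - (0) = y.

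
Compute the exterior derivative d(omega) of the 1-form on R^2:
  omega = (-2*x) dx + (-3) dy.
d(omega) = 0

For a 1-form omega = sum_i f_i dx_i, the exterior derivative is
  d(omega) = sum_{i < j} (∂f_j/∂x_i - ∂f_i/∂x_j) dx_i ∧ dx_j.

Assembling: d(omega) = 0.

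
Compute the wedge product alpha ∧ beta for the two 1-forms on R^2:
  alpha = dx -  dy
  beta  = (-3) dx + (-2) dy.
alpha ∧ beta = (-5) dx ∧ dy

Distribute the wedge, using dx_i ∧ dx_j = -dx_j ∧ dx_i and dx_i ∧ dx_i = 0. For each pair (i, j) with i < j, the coefficient of dx_i ∧ dx_j in alpha ∧ beta is (alpha_i * beta_j - alpha_j * beta_i). Collecting: alpha ∧ beta = (-5) dx ∧ dy.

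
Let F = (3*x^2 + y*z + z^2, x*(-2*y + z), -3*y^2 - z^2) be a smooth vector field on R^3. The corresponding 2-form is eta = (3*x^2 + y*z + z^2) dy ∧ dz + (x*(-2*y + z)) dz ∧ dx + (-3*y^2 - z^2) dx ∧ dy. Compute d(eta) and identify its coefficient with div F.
d(eta) = (4*x - 2*z) dx ∧ dy ∧ dz; div F = 4*x - 2*z

For a 2-form in R^3 of the form above, applying d gives a 3-form with coefficient ∂P/∂x + ∂Q/∂y + ∂R/∂z:
  ∂P/∂x = 6*x
  ∂Q/∂y = -2*x
  ∂R/∂z = -2*z
Sum = 4*x - 2*z, which is exactly div F.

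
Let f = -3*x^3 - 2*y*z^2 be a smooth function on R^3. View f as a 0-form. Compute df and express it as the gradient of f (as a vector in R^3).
df = (-9*x^2) dx + (-2*z^2) dy + (-4*y*z) dz; grad f = (-9*x^2, -2*z^2, -4*y*z)

For a 0-form f, d f = (∂f/∂x) dx + (∂f/∂y) dy + (∂f/∂z) dz. The components of the vector representation are exactly the entries of grad f in Cartesian coordinates:
  ∂f/∂x = -9*x^2
  ∂f/∂y = -2*z^2
  ∂f/∂z = -4*y*z.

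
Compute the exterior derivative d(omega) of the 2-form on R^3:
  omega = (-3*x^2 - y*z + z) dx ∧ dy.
d(omega) = (1 - y) dx ∧ dy ∧ dz

For a 2-form omega = sum_{i<j} g_{ij} dx_i ∧ dx_j, the exterior derivative is
  d(omega) = sum_{i<j} d(g_{ij}) ∧ dx_i ∧ dx_j = sum_{i<j, k} (∂g_{ij}/∂x_k) dx_k ∧ dx_i ∧ dx_j.
Expand each term, using dx_k ∧ dx_i ∧ dx_j = sgn(permutation) dx_{(a)} ∧ dx_{(b)} ∧ dx_{(c)} with (a < b < c) sorted:
  d(-3*x^2 - y*z + z) includes (∂/∂z)(-3*x^2 - y*z + z) dz = (1 - y) dz, which multiplied by dx ∧ dy gives (1 - y) dx ∧ dy ∧ dz
Collecting like 3-forms: d(omega) = (1 - y) dx ∧ dy ∧ dz.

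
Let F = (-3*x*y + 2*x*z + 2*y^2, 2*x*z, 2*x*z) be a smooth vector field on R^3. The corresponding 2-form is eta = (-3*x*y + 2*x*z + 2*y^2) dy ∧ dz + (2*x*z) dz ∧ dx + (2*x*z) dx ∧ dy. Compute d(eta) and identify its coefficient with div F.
d(eta) = (2*x - 3*y + 2*z) dx ∧ dy ∧ dz; div F = 2*x - 3*y + 2*z

For a 2-form in R^3 of the form above, applying d gives a 3-form with coefficient ∂P/∂x + ∂Q/∂y + ∂R/∂z:
  ∂P/∂x = -3*y + 2*z
  ∂Q/∂y = 0
  ∂R/∂z = 2*x
Sum = 2*x - 3*y + 2*z, which is exactly div F.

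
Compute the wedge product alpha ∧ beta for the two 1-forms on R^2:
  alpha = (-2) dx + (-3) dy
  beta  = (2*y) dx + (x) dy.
alpha ∧ beta = (-2*x + 6*y) dx ∧ dy

Distribute the wedge, using dx_i ∧ dx_j = -dx_j ∧ dx_i and dx_i ∧ dx_i = 0. For each pair (i, j) with i < j, the coefficient of dx_i ∧ dx_j in alpha ∧ beta is (alpha_i * beta_j - alpha_j * beta_i). Collecting: alpha ∧ beta = (-2*x + 6*y) dx ∧ dy.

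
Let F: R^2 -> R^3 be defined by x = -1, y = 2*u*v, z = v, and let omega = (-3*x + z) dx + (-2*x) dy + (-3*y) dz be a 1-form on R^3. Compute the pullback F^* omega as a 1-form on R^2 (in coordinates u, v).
F^* omega = (4*v) du + (2*u*(2 - 3*v)) dv

Using F^*(f dg) = (f ∘ F) d(g ∘ F), substitute each coordinate x_i by F_i(u, v) in f_i, and replace dx_i by d F_i = (∂F_i/∂u) du + (∂F_i/∂v) dv.
  For the x component: f_1(F) = v + 3; d F_1 = (0) du + (0) dv
  For the y component: f_2(F) = 2; d F_2 = (2*v) du + (2*u) dv
  For the z component: f_3(F) = -6*u*v; d F_3 = (0) du + (1) dv
Combining and collecting du, dv coefficients:
  coeff of du: 4*v
  coeff of dv: 2*u*(2 - 3*v)
F^* omega = (4*v) du + (2*u*(2 - 3*v)) dv.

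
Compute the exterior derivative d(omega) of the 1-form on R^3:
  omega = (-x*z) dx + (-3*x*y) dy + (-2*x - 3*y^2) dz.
d(omega) = (-3*y) dx ∧ dy + (x - 2) dx ∧ dz + (-6*y) dy ∧ dz

For a 1-form omega = sum_i f_i dx_i, the exterior derivative is
  d(omega) = sum_{i < j} (∂f_j/∂x_i - ∂f_i/∂x_j) dx_i ∧ dx_j.
  coefficient of dx ∧ dy: ∂f_2/∂x - ∂f_1/∂y = ∂(-3*x*y)/∂x - ∂(-x*z)/∂y = -3*y
  coefficient of dx ∧ dz: ∂f_3/∂x - ∂f_1/∂z = ∂(-2*x - 3*y^2)/∂x - ∂(-x*z)/∂z = x - 2
  coefficient of dy ∧ dz: ∂f_3/∂y - ∂f_2/∂z = ∂(-2*x - 3*y^2)/∂y - ∂(-3*x*y)/∂z = -6*y
Assembling: d(omega) = (-3*y) dx ∧ dy + (x - 2) dx ∧ dz + (-6*y) dy ∧ dz.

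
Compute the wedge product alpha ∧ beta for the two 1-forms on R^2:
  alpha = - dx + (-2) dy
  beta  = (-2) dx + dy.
alpha ∧ beta = (-5) dx ∧ dy

Distribute the wedge, using dx_i ∧ dx_j = -dx_j ∧ dx_i and dx_i ∧ dx_i = 0. For each pair (i, j) with i < j, the coefficient of dx_i ∧ dx_j in alpha ∧ beta is (alpha_i * beta_j - alpha_j * beta_i). Collecting: alpha ∧ beta = (-5) dx ∧ dy.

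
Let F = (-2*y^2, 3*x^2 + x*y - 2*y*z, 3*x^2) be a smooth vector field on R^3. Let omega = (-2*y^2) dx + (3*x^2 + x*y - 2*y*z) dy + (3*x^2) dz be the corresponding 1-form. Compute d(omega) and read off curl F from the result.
d(omega) = (2*y) dy ∧ dz + (-6*x) dz ∧ dx + (6*x + 5*y) dx ∧ dy; curl F = (2*y, -6*x, 6*x + 5*y)

d omega = sum_{i<j} (∂f_j/∂x_i - ∂f_i/∂x_j) dx_i ∧ dx_j. Under the identification (dy ∧ dz, dz ∧ dx, dx ∧ dy) ↔ (e_x, e_y, e_z), the coefficients are exactly the components of curl F. Compute:
  ∂R/∂y - ∂Q/∂z = (0) - (-2*y) = 2*y
  ∂P/∂z - ∂R/∂x = (0) - (6*x) = -6*x
  ∂Q/∂x - ∂P/∂y = (6*x + y) - (-4*y) = 6*x + 5*y.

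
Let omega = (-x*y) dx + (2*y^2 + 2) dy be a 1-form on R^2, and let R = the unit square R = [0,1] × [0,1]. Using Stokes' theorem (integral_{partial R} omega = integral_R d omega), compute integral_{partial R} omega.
integral_(partial R) omega = 1/2

Stokes: integral_partial_R omega = integral_R d omega with d omega = (∂Q/∂x - ∂P/∂y) dx ∧ dy.
  ∂Q/∂x = 0
  ∂P/∂y = -x
  integrand = ∂Q/∂x - ∂P/∂y = x.
Integrating over R: integral_0^1 integral_0^1 (x) dx dy = 1/2.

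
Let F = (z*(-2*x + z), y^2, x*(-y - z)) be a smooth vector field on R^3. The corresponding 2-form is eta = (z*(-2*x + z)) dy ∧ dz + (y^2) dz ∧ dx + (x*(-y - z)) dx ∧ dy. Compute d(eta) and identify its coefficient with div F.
d(eta) = (-x + 2*y - 2*z) dx ∧ dy ∧ dz; div F = -x + 2*y - 2*z

For a 2-form in R^3 of the form above, applying d gives a 3-form with coefficient ∂P/∂x + ∂Q/∂y + ∂R/∂z:
  ∂P/∂x = -2*z
  ∂Q/∂y = 2*y
  ∂R/∂z = -x
Sum = -x + 2*y - 2*z, which is exactly div F.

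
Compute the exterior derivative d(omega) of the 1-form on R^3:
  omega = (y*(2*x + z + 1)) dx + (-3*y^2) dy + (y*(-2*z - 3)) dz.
d(omega) = (-2*x - z - 1) dx ∧ dy + (-y) dx ∧ dz + (-2*z - 3) dy ∧ dz

For a 1-form omega = sum_i f_i dx_i, the exterior derivative is
  d(omega) = sum_{i < j} (∂f_j/∂x_i - ∂f_i/∂x_j) dx_i ∧ dx_j.
  coefficient of dx ∧ dy: ∂f_2/∂x - ∂f_1/∂y = ∂(-3*y^2)/∂x - ∂(y*(2*x + z + 1))/∂y = -2*x - z - 1
  coefficient of dx ∧ dz: ∂f_3/∂x - ∂f_1/∂z = ∂(y*(-2*z - 3))/∂x - ∂(y*(2*x + z + 1))/∂z = -y
  coefficient of dy ∧ dz: ∂f_3/∂y - ∂f_2/∂z = ∂(y*(-2*z - 3))/∂y - ∂(-3*y^2)/∂z = -2*z - 3
Assembling: d(omega) = (-2*x - z - 1) dx ∧ dy + (-y) dx ∧ dz + (-2*z - 3) dy ∧ dz.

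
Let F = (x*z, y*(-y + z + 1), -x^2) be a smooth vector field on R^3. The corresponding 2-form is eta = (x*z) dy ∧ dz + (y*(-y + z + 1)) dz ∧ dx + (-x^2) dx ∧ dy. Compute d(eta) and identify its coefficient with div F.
d(eta) = (-2*y + 2*z + 1) dx ∧ dy ∧ dz; div F = -2*y + 2*z + 1

For a 2-form in R^3 of the form above, applying d gives a 3-form with coefficient ∂P/∂x + ∂Q/∂y + ∂R/∂z:
  ∂P/∂x = z
  ∂Q/∂y = -2*y + z + 1
  ∂R/∂z = 0
Sum = -2*y + 2*z + 1, which is exactly div F.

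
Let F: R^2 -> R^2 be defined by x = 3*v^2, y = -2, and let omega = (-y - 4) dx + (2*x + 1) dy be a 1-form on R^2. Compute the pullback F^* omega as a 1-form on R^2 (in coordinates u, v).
F^* omega = (-12*v) dv

Using F^*(f dg) = (f ∘ F) d(g ∘ F), substitute each coordinate x_i by F_i(u, v) in f_i, and replace dx_i by d F_i = (∂F_i/∂u) du + (∂F_i/∂v) dv.
  For the x component: f_1(F) = -2; d F_1 = (0) du + (6*v) dv
  For the y component: f_2(F) = 6*v^2 + 1; d F_2 = (0) du + (0) dv
Combining and collecting du, dv coefficients:
  coeff of du: 0
  coeff of dv: -12*v
F^* omega = (-12*v) dv.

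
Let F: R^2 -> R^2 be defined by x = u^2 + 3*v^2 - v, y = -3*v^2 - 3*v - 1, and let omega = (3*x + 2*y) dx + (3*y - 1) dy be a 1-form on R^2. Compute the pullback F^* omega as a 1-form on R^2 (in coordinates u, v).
F^* omega = (2*u*(3*u^2 + 3*v^2 - 9*v - 2)) du + (18*u^2*v - 3*u^2 + 72*v^3 + 24*v^2 + 48*v + 14) dv

Using F^*(f dg) = (f ∘ F) d(g ∘ F), substitute each coordinate x_i by F_i(u, v) in f_i, and replace dx_i by d F_i = (∂F_i/∂u) du + (∂F_i/∂v) dv.
  For the x component: f_1(F) = 3*u^2 + 3*v^2 - 9*v - 2; d F_1 = (2*u) du + (6*v - 1) dv
  For the y component: f_2(F) = -9*v^2 - 9*v - 4; d F_2 = (0) du + (-6*v - 3) dv
Combining and collecting du, dv coefficients:
  coeff of du: 2*u*(3*u^2 + 3*v^2 - 9*v - 2)
  coeff of dv: 18*u^2*v - 3*u^2 + 72*v^3 + 24*v^2 + 48*v + 14
F^* omega = (2*u*(3*u^2 + 3*v^2 - 9*v - 2)) du + (18*u^2*v - 3*u^2 + 72*v^3 + 24*v^2 + 48*v + 14) dv.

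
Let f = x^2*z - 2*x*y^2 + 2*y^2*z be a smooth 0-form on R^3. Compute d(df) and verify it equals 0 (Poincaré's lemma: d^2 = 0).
d(df) = 0

Step 1: df = sum_i (∂f/∂x_i) dx_i = (2*x*z - 2*y^2) dx + (4*y*(-x + z)) dy + (x^2 + 2*y^2) dz.
Step 2: Apply d again. Using the 1-form formula, the coefficient of dx ∧ dy in d(df) is ∂^2 f/∂x ∂y - ∂^2 f/∂y ∂x = (-4*y) - (-4*y) = 0 (equality of mixed partials for smooth f).
Similarly for dx ∧ dz and dy ∧ dz — all coefficients vanish. So d(df) = 0.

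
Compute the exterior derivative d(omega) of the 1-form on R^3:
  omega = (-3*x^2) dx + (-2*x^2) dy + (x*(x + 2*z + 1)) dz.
d(omega) = (-4*x) dx ∧ dy + (2*x + 2*z + 1) dx ∧ dz

For a 1-form omega = sum_i f_i dx_i, the exterior derivative is
  d(omega) = sum_{i < j} (∂f_j/∂x_i - ∂f_i/∂x_j) dx_i ∧ dx_j.
  coefficient of dx ∧ dy: ∂f_2/∂x - ∂f_1/∂y = ∂(-2*x^2)/∂x - ∂(-3*x^2)/∂y = -4*x
  coefficient of dx ∧ dz: ∂f_3/∂x - ∂f_1/∂z = ∂(x*(x + 2*z + 1))/∂x - ∂(-3*x^2)/∂z = 2*x + 2*z + 1
Assembling: d(omega) = (-4*x) dx ∧ dy + (2*x + 2*z + 1) dx ∧ dz.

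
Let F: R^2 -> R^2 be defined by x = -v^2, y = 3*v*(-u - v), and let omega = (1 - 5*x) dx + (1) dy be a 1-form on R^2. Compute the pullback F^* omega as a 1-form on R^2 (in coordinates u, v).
F^* omega = (-3*v) du + (-3*u - 10*v^3 - 8*v) dv

Using F^*(f dg) = (f ∘ F) d(g ∘ F), substitute each coordinate x_i by F_i(u, v) in f_i, and replace dx_i by d F_i = (∂F_i/∂u) du + (∂F_i/∂v) dv.
  For the x component: f_1(F) = 5*v^2 + 1; d F_1 = (0) du + (-2*v) dv
  For the y component: f_2(F) = 1; d F_2 = (-3*v) du + (-3*u - 6*v) dv
Combining and collecting du, dv coefficients:
  coeff of du: -3*v
  coeff of dv: -3*u - 10*v^3 - 8*v
F^* omega = (-3*v) du + (-3*u - 10*v^3 - 8*v) dv.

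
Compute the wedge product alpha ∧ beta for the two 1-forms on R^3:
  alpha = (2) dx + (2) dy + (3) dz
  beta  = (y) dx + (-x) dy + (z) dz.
alpha ∧ beta = (-2*x - 2*y) dx ∧ dy + (-3*y + 2*z) dx ∧ dz + (3*x + 2*z) dy ∧ dz

Distribute the wedge, using dx_i ∧ dx_j = -dx_j ∧ dx_i and dx_i ∧ dx_i = 0. For each pair (i, j) with i < j, the coefficient of dx_i ∧ dx_j in alpha ∧ beta is (alpha_i * beta_j - alpha_j * beta_i). Collecting: alpha ∧ beta = (-2*x - 2*y) dx ∧ dy + (-3*y + 2*z) dx ∧ dz + (3*x + 2*z) dy ∧ dz.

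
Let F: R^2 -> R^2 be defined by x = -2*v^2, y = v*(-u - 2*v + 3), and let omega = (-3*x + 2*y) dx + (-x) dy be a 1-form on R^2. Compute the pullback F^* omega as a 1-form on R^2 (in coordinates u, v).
F^* omega = (-2*v^3) du + (v^2*(6*u - 16*v - 18)) dv

Using F^*(f dg) = (f ∘ F) d(g ∘ F), substitute each coordinate x_i by F_i(u, v) in f_i, and replace dx_i by d F_i = (∂F_i/∂u) du + (∂F_i/∂v) dv.
  For the x component: f_1(F) = 2*v*(-u + v + 3); d F_1 = (0) du + (-4*v) dv
  For the y component: f_2(F) = 2*v^2; d F_2 = (-v) du + (-u - 4*v + 3) dv
Combining and collecting du, dv coefficients:
  coeff of du: -2*v^3
  coeff of dv: v^2*(6*u - 16*v - 18)
F^* omega = (-2*v^3) du + (v^2*(6*u - 16*v - 18)) dv.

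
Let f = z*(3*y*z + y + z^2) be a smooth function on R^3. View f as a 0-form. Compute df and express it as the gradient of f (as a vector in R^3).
df = (0) dx + (z*(3*z + 1)) dy + (6*y*z + y + 3*z^2) dz; grad f = (0, z*(3*z + 1), 6*y*z + y + 3*z^2)

For a 0-form f, d f = (∂f/∂x) dx + (∂f/∂y) dy + (∂f/∂z) dz. The components of the vector representation are exactly the entries of grad f in Cartesian coordinates:
  ∂f/∂x = 0
  ∂f/∂y = z*(3*z + 1)
  ∂f/∂z = 6*y*z + y + 3*z^2.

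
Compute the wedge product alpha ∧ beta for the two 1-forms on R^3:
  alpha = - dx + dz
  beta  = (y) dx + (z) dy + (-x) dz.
alpha ∧ beta = (-z) dx ∧ dy + (x - y) dx ∧ dz + (-z) dy ∧ dz

Distribute the wedge, using dx_i ∧ dx_j = -dx_j ∧ dx_i and dx_i ∧ dx_i = 0. For each pair (i, j) with i < j, the coefficient of dx_i ∧ dx_j in alpha ∧ beta is (alpha_i * beta_j - alpha_j * beta_i). Collecting: alpha ∧ beta = (-z) dx ∧ dy + (x - y) dx ∧ dz + (-z) dy ∧ dz.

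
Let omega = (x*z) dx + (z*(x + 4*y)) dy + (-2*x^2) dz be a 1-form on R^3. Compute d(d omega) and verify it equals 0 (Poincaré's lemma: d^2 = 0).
d(d omega) = 0

Step 1: d omega = sum_{i<j} (∂f_j/∂x_i - ∂f_i/∂x_j) dx_i ∧ dx_j:
  coeff of dx ∧ dy: z
  coeff of dx ∧ dz: -5*x
  coeff of dy ∧ dz: -x - 4*y
Step 2: Apply d again to each 2-form coefficient. The only possible 3-form in R^3 is dx ∧ dy ∧ dz, with coefficient
  ∂(coeff of dy∧dz)/∂x - ∂(coeff of dx∧dz)/∂y + ∂(coeff of dx∧dy)/∂z
  = ∂/∂x (-x - 4*y) - ∂/∂y (-5*x) + ∂/∂z (z).
Each of these terms simplifies to sums of mixed partials that cancel in pairs. The result is 0 (by equality of mixed partials for smooth functions — Schwarz / Clairaut).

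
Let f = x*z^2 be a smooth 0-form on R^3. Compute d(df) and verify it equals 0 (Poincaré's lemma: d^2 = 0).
d(df) = 0

Step 1: df = sum_i (∂f/∂x_i) dx_i = (z^2) dx + (0) dy + (2*x*z) dz.
Step 2: Apply d again. Using the 1-form formula, the coefficient of dx ∧ dy in d(df) is ∂^2 f/∂x ∂y - ∂^2 f/∂y ∂x = (0) - (0) = 0 (equality of mixed partials for smooth f).
Similarly for dx ∧ dz and dy ∧ dz — all coefficients vanish. So d(df) = 0.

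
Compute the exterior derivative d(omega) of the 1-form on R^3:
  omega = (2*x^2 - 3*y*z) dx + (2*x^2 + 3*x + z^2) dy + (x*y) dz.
d(omega) = (4*x + 3*z + 3) dx ∧ dy + (4*y) dx ∧ dz + (x - 2*z) dy ∧ dz

For a 1-form omega = sum_i f_i dx_i, the exterior derivative is
  d(omega) = sum_{i < j} (∂f_j/∂x_i - ∂f_i/∂x_j) dx_i ∧ dx_j.
  coefficient of dx ∧ dy: ∂f_2/∂x - ∂f_1/∂y = ∂(2*x^2 + 3*x + z^2)/∂x - ∂(2*x^2 - 3*y*z)/∂y = 4*x + 3*z + 3
  coefficient of dx ∧ dz: ∂f_3/∂x - ∂f_1/∂z = ∂(x*y)/∂x - ∂(2*x^2 - 3*y*z)/∂z = 4*y
  coefficient of dy ∧ dz: ∂f_3/∂y - ∂f_2/∂z = ∂(x*y)/∂y - ∂(2*x^2 + 3*x + z^2)/∂z = x - 2*z
Assembling: d(omega) = (4*x + 3*z + 3) dx ∧ dy + (4*y) dx ∧ dz + (x - 2*z) dy ∧ dz.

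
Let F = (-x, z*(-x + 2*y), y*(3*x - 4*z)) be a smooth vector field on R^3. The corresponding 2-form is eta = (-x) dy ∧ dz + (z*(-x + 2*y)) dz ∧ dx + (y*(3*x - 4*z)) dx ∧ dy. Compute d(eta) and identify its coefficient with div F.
d(eta) = (-4*y + 2*z - 1) dx ∧ dy ∧ dz; div F = -4*y + 2*z - 1

For a 2-form in R^3 of the form above, applying d gives a 3-form with coefficient ∂P/∂x + ∂Q/∂y + ∂R/∂z:
  ∂P/∂x = -1
  ∂Q/∂y = 2*z
  ∂R/∂z = -4*y
Sum = -4*y + 2*z - 1, which is exactly div F.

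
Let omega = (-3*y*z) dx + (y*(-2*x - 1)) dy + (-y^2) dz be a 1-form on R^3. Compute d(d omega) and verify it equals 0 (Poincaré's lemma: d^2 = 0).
d(d omega) = 0

Step 1: d omega = sum_{i<j} (∂f_j/∂x_i - ∂f_i/∂x_j) dx_i ∧ dx_j:
  coeff of dx ∧ dy: -2*y + 3*z
  coeff of dx ∧ dz: 3*y
  coeff of dy ∧ dz: -2*y
Step 2: Apply d again to each 2-form coefficient. The only possible 3-form in R^3 is dx ∧ dy ∧ dz, with coefficient
  ∂(coeff of dy∧dz)/∂x - ∂(coeff of dx∧dz)/∂y + ∂(coeff of dx∧dy)/∂z
  = ∂/∂x (-2*y) - ∂/∂y (3*y) + ∂/∂z (-2*y + 3*z).
Each of these terms simplifies to sums of mixed partials that cancel in pairs. The result is 0 (by equality of mixed partials for smooth functions — Schwarz / Clairaut).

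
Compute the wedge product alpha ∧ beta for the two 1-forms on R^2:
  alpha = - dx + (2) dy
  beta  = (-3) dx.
alpha ∧ beta = (6) dx ∧ dy

Distribute the wedge, using dx_i ∧ dx_j = -dx_j ∧ dx_i and dx_i ∧ dx_i = 0. For each pair (i, j) with i < j, the coefficient of dx_i ∧ dx_j in alpha ∧ beta is (alpha_i * beta_j - alpha_j * beta_i). Collecting: alpha ∧ beta = (6) dx ∧ dy.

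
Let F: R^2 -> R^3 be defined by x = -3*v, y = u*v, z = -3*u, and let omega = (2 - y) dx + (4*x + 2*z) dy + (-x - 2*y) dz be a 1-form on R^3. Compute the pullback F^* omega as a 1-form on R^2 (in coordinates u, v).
F^* omega = (3*v*(-4*v - 3)) du + (-6*u^2 - 9*u*v - 6) dv

Using F^*(f dg) = (f ∘ F) d(g ∘ F), substitute each coordinate x_i by F_i(u, v) in f_i, and replace dx_i by d F_i = (∂F_i/∂u) du + (∂F_i/∂v) dv.
  For the x component: f_1(F) = -u*v + 2; d F_1 = (0) du + (-3) dv
  For the y component: f_2(F) = -6*u - 12*v; d F_2 = (v) du + (u) dv
  For the z component: f_3(F) = v*(3 - 2*u); d F_3 = (-3) du + (0) dv
Combining and collecting du, dv coefficients:
  coeff of du: 3*v*(-4*v - 3)
  coeff of dv: -6*u^2 - 9*u*v - 6
F^* omega = (3*v*(-4*v - 3)) du + (-6*u^2 - 9*u*v - 6) dv.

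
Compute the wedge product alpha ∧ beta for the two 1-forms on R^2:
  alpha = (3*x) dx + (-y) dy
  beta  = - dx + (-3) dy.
alpha ∧ beta = (-9*x - y) dx ∧ dy

Distribute the wedge, using dx_i ∧ dx_j = -dx_j ∧ dx_i and dx_i ∧ dx_i = 0. For each pair (i, j) with i < j, the coefficient of dx_i ∧ dx_j in alpha ∧ beta is (alpha_i * beta_j - alpha_j * beta_i). Collecting: alpha ∧ beta = (-9*x - y) dx ∧ dy.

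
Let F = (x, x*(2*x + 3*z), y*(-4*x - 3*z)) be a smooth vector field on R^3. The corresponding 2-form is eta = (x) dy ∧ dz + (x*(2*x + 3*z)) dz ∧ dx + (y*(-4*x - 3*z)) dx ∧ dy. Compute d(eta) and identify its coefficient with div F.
d(eta) = (1 - 3*y) dx ∧ dy ∧ dz; div F = 1 - 3*y

For a 2-form in R^3 of the form above, applying d gives a 3-form with coefficient ∂P/∂x + ∂Q/∂y + ∂R/∂z:
  ∂P/∂x = 1
  ∂Q/∂y = 0
  ∂R/∂z = -3*y
Sum = 1 - 3*y, which is exactly div F.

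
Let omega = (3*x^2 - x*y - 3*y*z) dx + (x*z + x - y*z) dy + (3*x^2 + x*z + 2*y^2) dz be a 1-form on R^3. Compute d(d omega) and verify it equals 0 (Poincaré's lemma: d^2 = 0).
d(d omega) = 0

Step 1: d omega = sum_{i<j} (∂f_j/∂x_i - ∂f_i/∂x_j) dx_i ∧ dx_j:
  coeff of dx ∧ dy: x + 4*z + 1
  coeff of dx ∧ dz: 6*x + 3*y + z
  coeff of dy ∧ dz: -x + 5*y
Step 2: Apply d again to each 2-form coefficient. The only possible 3-form in R^3 is dx ∧ dy ∧ dz, with coefficient
  ∂(coeff of dy∧dz)/∂x - ∂(coeff of dx∧dz)/∂y + ∂(coeff of dx∧dy)/∂z
  = ∂/∂x (-x + 5*y) - ∂/∂y (6*x + 3*y + z) + ∂/∂z (x + 4*z + 1).
Each of these terms simplifies to sums of mixed partials that cancel in pairs. The result is 0 (by equality of mixed partials for smooth functions — Schwarz / Clairaut).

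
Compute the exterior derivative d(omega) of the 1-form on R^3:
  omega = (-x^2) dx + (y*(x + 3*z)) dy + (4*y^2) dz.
d(omega) = (y) dx ∧ dy + (5*y) dy ∧ dz

For a 1-form omega = sum_i f_i dx_i, the exterior derivative is
  d(omega) = sum_{i < j} (∂f_j/∂x_i - ∂f_i/∂x_j) dx_i ∧ dx_j.
  coefficient of dx ∧ dy: ∂f_2/∂x - ∂f_1/∂y = ∂(y*(x + 3*z))/∂x - ∂(-x^2)/∂y = y
  coefficient of dy ∧ dz: ∂f_3/∂y - ∂f_2/∂z = ∂(4*y^2)/∂y - ∂(y*(x + 3*z))/∂z = 5*y
Assembling: d(omega) = (y) dx ∧ dy + (5*y) dy ∧ dz.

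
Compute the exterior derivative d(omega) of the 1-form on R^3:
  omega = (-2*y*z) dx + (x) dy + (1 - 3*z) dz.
d(omega) = (2*z + 1) dx ∧ dy + (2*y) dx ∧ dz

For a 1-form omega = sum_i f_i dx_i, the exterior derivative is
  d(omega) = sum_{i < j} (∂f_j/∂x_i - ∂f_i/∂x_j) dx_i ∧ dx_j.
  coefficient of dx ∧ dy: ∂f_2/∂x - ∂f_1/∂y = ∂(x)/∂x - ∂(-2*y*z)/∂y = 2*z + 1
  coefficient of dx ∧ dz: ∂f_3/∂x - ∂f_1/∂z = ∂(1 - 3*z)/∂x - ∂(-2*y*z)/∂z = 2*y
Assembling: d(omega) = (2*z + 1) dx ∧ dy + (2*y) dx ∧ dz.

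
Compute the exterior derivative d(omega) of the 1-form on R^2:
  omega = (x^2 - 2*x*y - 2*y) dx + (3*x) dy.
d(omega) = (2*x + 5) dx ∧ dy

For a 1-form omega = sum_i f_i dx_i, the exterior derivative is
  d(omega) = sum_{i < j} (∂f_j/∂x_i - ∂f_i/∂x_j) dx_i ∧ dx_j.
  coefficient of dx ∧ dy: ∂f_2/∂x - ∂f_1/∂y = ∂(3*x)/∂x - ∂(x^2 - 2*x*y - 2*y)/∂y = 2*x + 5
Assembling: d(omega) = (2*x + 5) dx ∧ dy.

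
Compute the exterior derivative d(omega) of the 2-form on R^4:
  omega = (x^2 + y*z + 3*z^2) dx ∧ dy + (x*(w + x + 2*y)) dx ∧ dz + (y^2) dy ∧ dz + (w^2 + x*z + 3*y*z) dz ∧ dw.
d(omega) = (-2*x + y + 6*z) dx ∧ dy ∧ dz + (x + z) dx ∧ dz ∧ dw + (3*z) dy ∧ dz ∧ dw

For a 2-form omega = sum_{i<j} g_{ij} dx_i ∧ dx_j, the exterior derivative is
  d(omega) = sum_{i<j} d(g_{ij}) ∧ dx_i ∧ dx_j = sum_{i<j, k} (∂g_{ij}/∂x_k) dx_k ∧ dx_i ∧ dx_j.
Expand each term, using dx_k ∧ dx_i ∧ dx_j = sgn(permutation) dx_{(a)} ∧ dx_{(b)} ∧ dx_{(c)} with (a < b < c) sorted:
  d(x^2 + y*z + 3*z^2) includes (∂/∂z)(x^2 + y*z + 3*z^2) dz = (y + 6*z) dz, which multiplied by dx ∧ dy gives (y + 6*z) dx ∧ dy ∧ dz
  d(x*(w + x + 2*y)) includes (∂/∂y)(x*(w + x + 2*y)) dy = (2*x) dy, which multiplied by dx ∧ dz gives (-2*x) dx ∧ dy ∧ dz
  d(x*(w + x + 2*y)) includes (∂/∂w)(x*(w + x + 2*y)) dw = (x) dw, which multiplied by dx ∧ dz gives (x) dx ∧ dz ∧ dw
  d(w^2 + x*z + 3*y*z) includes (∂/∂x)(w^2 + x*z + 3*y*z) dx = (z) dx, which multiplied by dz ∧ dw gives (z) dx ∧ dz ∧ dw
  d(w^2 + x*z + 3*y*z) includes (∂/∂y)(w^2 + x*z + 3*y*z) dy = (3*z) dy, which multiplied by dz ∧ dw gives (3*z) dy ∧ dz ∧ dw
Collecting like 3-forms: d(omega) = (-2*x + y + 6*z) dx ∧ dy ∧ dz + (x + z) dx ∧ dz ∧ dw + (3*z) dy ∧ dz ∧ dw.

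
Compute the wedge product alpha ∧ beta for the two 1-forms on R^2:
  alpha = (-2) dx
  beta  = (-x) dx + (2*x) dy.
alpha ∧ beta = (-4*x) dx ∧ dy

Distribute the wedge, using dx_i ∧ dx_j = -dx_j ∧ dx_i and dx_i ∧ dx_i = 0. For each pair (i, j) with i < j, the coefficient of dx_i ∧ dx_j in alpha ∧ beta is (alpha_i * beta_j - alpha_j * beta_i). Collecting: alpha ∧ beta = (-4*x) dx ∧ dy.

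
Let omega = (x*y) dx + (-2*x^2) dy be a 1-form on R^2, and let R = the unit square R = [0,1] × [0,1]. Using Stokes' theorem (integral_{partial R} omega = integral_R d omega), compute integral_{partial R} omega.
integral_(partial R) omega = -5/2

Stokes: integral_partial_R omega = integral_R d omega with d omega = (∂Q/∂x - ∂P/∂y) dx ∧ dy.
  ∂Q/∂x = -4*x
  ∂P/∂y = x
  integrand = ∂Q/∂x - ∂P/∂y = -5*x.
Integrating over R: integral_0^1 integral_0^1 (-5*x) dx dy = -5/2.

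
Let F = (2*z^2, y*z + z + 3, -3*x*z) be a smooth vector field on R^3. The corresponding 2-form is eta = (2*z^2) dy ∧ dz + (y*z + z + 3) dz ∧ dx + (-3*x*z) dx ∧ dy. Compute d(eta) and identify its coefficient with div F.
d(eta) = (-3*x + z) dx ∧ dy ∧ dz; div F = -3*x + z

For a 2-form in R^3 of the form above, applying d gives a 3-form with coefficient ∂P/∂x + ∂Q/∂y + ∂R/∂z:
  ∂P/∂x = 0
  ∂Q/∂y = z
  ∂R/∂z = -3*x
Sum = -3*x + z, which is exactly div F.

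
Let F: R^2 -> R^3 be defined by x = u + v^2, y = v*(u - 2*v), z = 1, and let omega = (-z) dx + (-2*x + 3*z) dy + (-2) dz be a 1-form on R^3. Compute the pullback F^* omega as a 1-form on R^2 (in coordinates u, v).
F^* omega = (-2*u*v - 2*v^3 + 3*v - 1) du + (-2*u^2 - 2*u*v^2 + 8*u*v + 3*u + 8*v^3 - 14*v) dv

Using F^*(f dg) = (f ∘ F) d(g ∘ F), substitute each coordinate x_i by F_i(u, v) in f_i, and replace dx_i by d F_i = (∂F_i/∂u) du + (∂F_i/∂v) dv.
  For the x component: f_1(F) = -1; d F_1 = (1) du + (2*v) dv
  For the y component: f_2(F) = -2*u - 2*v^2 + 3; d F_2 = (v) du + (u - 4*v) dv
  For the z component: f_3(F) = -2; d F_3 = (0) du + (0) dv
Combining and collecting du, dv coefficients:
  coeff of du: -2*u*v - 2*v^3 + 3*v - 1
  coeff of dv: -2*u^2 - 2*u*v^2 + 8*u*v + 3*u + 8*v^3 - 14*v
F^* omega = (-2*u*v - 2*v^3 + 3*v - 1) du + (-2*u^2 - 2*u*v^2 + 8*u*v + 3*u + 8*v^3 - 14*v) dv.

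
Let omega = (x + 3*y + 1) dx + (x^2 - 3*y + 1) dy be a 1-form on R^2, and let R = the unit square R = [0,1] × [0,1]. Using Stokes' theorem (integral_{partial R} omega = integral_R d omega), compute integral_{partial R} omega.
integral_(partial R) omega = -2

Stokes: integral_partial_R omega = integral_R d omega with d omega = (∂Q/∂x - ∂P/∂y) dx ∧ dy.
  ∂Q/∂x = 2*x
  ∂P/∂y = 3
  integrand = ∂Q/∂x - ∂P/∂y = 2*x - 3.
Integrating over R: integral_0^1 integral_0^1 (2*x - 3) dx dy = -2.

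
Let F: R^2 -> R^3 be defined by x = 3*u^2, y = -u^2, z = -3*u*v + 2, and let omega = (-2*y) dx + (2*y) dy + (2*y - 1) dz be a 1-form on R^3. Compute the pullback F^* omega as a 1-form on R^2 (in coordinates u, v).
F^* omega = (16*u^3 + 6*u^2*v + 3*v) du + (6*u^3 + 3*u) dv

Using F^*(f dg) = (f ∘ F) d(g ∘ F), substitute each coordinate x_i by F_i(u, v) in f_i, and replace dx_i by d F_i = (∂F_i/∂u) du + (∂F_i/∂v) dv.
  For the x component: f_1(F) = 2*u^2; d F_1 = (6*u) du + (0) dv
  For the y component: f_2(F) = -2*u^2; d F_2 = (-2*u) du + (0) dv
  For the z component: f_3(F) = -2*u^2 - 1; d F_3 = (-3*v) du + (-3*u) dv
Combining and collecting du, dv coefficients:
  coeff of du: 16*u^3 + 6*u^2*v + 3*v
  coeff of dv: 6*u^3 + 3*u
F^* omega = (16*u^3 + 6*u^2*v + 3*v) du + (6*u^3 + 3*u) dv.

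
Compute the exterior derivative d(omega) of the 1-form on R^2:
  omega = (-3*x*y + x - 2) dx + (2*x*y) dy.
d(omega) = (3*x + 2*y) dx ∧ dy

For a 1-form omega = sum_i f_i dx_i, the exterior derivative is
  d(omega) = sum_{i < j} (∂f_j/∂x_i - ∂f_i/∂x_j) dx_i ∧ dx_j.
  coefficient of dx ∧ dy: ∂f_2/∂x - ∂f_1/∂y = ∂(2*x*y)/∂x - ∂(-3*x*y + x - 2)/∂y = 3*x + 2*y
Assembling: d(omega) = (3*x + 2*y) dx ∧ dy.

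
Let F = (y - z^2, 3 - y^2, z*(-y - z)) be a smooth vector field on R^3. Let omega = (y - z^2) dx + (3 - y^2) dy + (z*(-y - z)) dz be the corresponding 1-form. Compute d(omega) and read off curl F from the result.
d(omega) = (-z) dy ∧ dz + (-2*z) dz ∧ dx + (-1) dx ∧ dy; curl F = (-z, -2*z, -1)

d omega = sum_{i<j} (∂f_j/∂x_i - ∂f_i/∂x_j) dx_i ∧ dx_j. Under the identification (dy ∧ dz, dz ∧ dx, dx ∧ dy) ↔ (e_x, e_y, e_z), the coefficients are exactly the components of curl F. Compute:
  ∂R/∂y - ∂Q/∂z = (-z) - (0) = -z
  ∂P/∂z - ∂R/∂x = (-2*z) - (0) = -2*z
  ∂Q/∂x - ∂P/∂y = (0) - (1) = -1.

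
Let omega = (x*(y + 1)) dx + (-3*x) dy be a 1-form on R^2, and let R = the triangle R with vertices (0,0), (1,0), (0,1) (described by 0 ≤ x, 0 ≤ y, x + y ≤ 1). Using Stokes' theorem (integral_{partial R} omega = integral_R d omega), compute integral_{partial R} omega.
integral_(partial R) omega = -5/3

Stokes: integral_partial_R omega = integral_R d omega with d omega = (∂Q/∂x - ∂P/∂y) dx ∧ dy.
  ∂Q/∂x = -3
  ∂P/∂y = x
  integrand = ∂Q/∂x - ∂P/∂y = -x - 3.
Integrating over R: integral_0^1 integral_0^{1-x} (-x - 3) dy dx = -5/3.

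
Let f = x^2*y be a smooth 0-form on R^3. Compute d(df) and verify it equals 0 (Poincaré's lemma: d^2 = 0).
d(df) = 0

Step 1: df = sum_i (∂f/∂x_i) dx_i = (2*x*y) dx + (x^2) dy + (0) dz.
Step 2: Apply d again. Using the 1-form formula, the coefficient of dx ∧ dy in d(df) is ∂^2 f/∂x ∂y - ∂^2 f/∂y ∂x = (2*x) - (2*x) = 0 (equality of mixed partials for smooth f).
Similarly for dx ∧ dz and dy ∧ dz — all coefficients vanish. So d(df) = 0.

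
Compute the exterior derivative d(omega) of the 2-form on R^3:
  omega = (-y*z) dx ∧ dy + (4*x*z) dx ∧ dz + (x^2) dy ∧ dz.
d(omega) = (2*x - y) dx ∧ dy ∧ dz

For a 2-form omega = sum_{i<j} g_{ij} dx_i ∧ dx_j, the exterior derivative is
  d(omega) = sum_{i<j} d(g_{ij}) ∧ dx_i ∧ dx_j = sum_{i<j, k} (∂g_{ij}/∂x_k) dx_k ∧ dx_i ∧ dx_j.
Expand each term, using dx_k ∧ dx_i ∧ dx_j = sgn(permutation) dx_{(a)} ∧ dx_{(b)} ∧ dx_{(c)} with (a < b < c) sorted:
  d(-y*z) includes (∂/∂z)(-y*z) dz = (-y) dz, which multiplied by dx ∧ dy gives (-y) dx ∧ dy ∧ dz
  d(x^2) includes (∂/∂x)(x^2) dx = (2*x) dx, which multiplied by dy ∧ dz gives (2*x) dx ∧ dy ∧ dz
Collecting like 3-forms: d(omega) = (2*x - y) dx ∧ dy ∧ dz.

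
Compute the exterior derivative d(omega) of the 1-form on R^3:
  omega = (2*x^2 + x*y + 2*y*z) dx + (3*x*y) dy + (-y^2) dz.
d(omega) = (-x + 3*y - 2*z) dx ∧ dy + (-2*y) dx ∧ dz + (-2*y) dy ∧ dz

For a 1-form omega = sum_i f_i dx_i, the exterior derivative is
  d(omega) = sum_{i < j} (∂f_j/∂x_i - ∂f_i/∂x_j) dx_i ∧ dx_j.
  coefficient of dx ∧ dy: ∂f_2/∂x - ∂f_1/∂y = ∂(3*x*y)/∂x - ∂(2*x^2 + x*y + 2*y*z)/∂y = -x + 3*y - 2*z
  coefficient of dx ∧ dz: ∂f_3/∂x - ∂f_1/∂z = ∂(-y^2)/∂x - ∂(2*x^2 + x*y + 2*y*z)/∂z = -2*y
  coefficient of dy ∧ dz: ∂f_3/∂y - ∂f_2/∂z = ∂(-y^2)/∂y - ∂(3*x*y)/∂z = -2*y
Assembling: d(omega) = (-x + 3*y - 2*z) dx ∧ dy + (-2*y) dx ∧ dz + (-2*y) dy ∧ dz.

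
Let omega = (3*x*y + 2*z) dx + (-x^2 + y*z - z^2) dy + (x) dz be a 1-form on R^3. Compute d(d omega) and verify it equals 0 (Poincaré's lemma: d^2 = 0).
d(d omega) = 0

Step 1: d omega = sum_{i<j} (∂f_j/∂x_i - ∂f_i/∂x_j) dx_i ∧ dx_j:
  coeff of dx ∧ dy: -5*x
  coeff of dx ∧ dz: -1
  coeff of dy ∧ dz: -y + 2*z
Step 2: Apply d again to each 2-form coefficient. The only possible 3-form in R^3 is dx ∧ dy ∧ dz, with coefficient
  ∂(coeff of dy∧dz)/∂x - ∂(coeff of dx∧dz)/∂y + ∂(coeff of dx∧dy)/∂z
  = ∂/∂x (-y + 2*z) - ∂/∂y (-1) + ∂/∂z (-5*x).
Each of these terms simplifies to sums of mixed partials that cancel in pairs. The result is 0 (by equality of mixed partials for smooth functions — Schwarz / Clairaut).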